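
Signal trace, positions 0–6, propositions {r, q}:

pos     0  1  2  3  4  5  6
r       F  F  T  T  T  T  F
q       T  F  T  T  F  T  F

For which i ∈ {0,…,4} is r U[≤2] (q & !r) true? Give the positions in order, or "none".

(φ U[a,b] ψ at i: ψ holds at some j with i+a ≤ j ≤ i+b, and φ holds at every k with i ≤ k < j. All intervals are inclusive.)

0

Evaluate at each i in [0,4]:
  i=0: ✓ (rhs at j=0)
  i=1: ✗ (no rhs in [1,3])
  i=2: ✗ (no rhs in [2,4])
  i=3: ✗ (no rhs in [3,5])
  i=4: ✗ (no rhs in [4,6])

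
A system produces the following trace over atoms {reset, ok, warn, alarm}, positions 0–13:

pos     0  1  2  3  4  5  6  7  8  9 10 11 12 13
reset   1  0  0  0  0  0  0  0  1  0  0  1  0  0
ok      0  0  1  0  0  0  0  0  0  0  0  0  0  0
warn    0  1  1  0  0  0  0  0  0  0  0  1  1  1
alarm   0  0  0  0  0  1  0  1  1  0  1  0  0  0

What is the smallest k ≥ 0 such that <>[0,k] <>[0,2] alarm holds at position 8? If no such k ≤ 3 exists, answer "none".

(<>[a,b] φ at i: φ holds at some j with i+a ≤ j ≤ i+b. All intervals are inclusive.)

0

Scan j = 8,9,… for <>[0,2] alarm:
  j=8: holds
First hit at j=8, so smallest k = 8-8 = 0.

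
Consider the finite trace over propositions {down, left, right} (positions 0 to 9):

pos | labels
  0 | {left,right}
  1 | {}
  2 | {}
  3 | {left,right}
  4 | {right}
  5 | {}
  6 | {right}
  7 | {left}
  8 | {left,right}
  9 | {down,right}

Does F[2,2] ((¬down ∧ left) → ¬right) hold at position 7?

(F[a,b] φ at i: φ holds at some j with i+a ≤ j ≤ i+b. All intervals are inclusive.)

Check ((¬down ∧ left) → ¬right) at each j in [9,9]:
  j=9: true
Found at j=9 → formula holds.

Yes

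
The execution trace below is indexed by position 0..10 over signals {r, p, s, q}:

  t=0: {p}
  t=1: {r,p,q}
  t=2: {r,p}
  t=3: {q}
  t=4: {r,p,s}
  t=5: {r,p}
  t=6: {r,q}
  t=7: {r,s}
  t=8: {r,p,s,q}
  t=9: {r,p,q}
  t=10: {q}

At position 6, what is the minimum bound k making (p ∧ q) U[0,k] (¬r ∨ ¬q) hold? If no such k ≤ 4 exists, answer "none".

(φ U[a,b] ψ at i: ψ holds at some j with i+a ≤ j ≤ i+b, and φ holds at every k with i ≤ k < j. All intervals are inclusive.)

none

Need earliest j ≥ 6 with (¬r ∨ ¬q), and (p ∧ q) at every k in [6,j-1].
  j=6: rhs fails.
  j=7: rhs holds but lhs fails at k=6.
  j=8: rhs fails.
  j=9: rhs fails.
  j=10: rhs holds but lhs fails at k=6.
No witness within the range → none.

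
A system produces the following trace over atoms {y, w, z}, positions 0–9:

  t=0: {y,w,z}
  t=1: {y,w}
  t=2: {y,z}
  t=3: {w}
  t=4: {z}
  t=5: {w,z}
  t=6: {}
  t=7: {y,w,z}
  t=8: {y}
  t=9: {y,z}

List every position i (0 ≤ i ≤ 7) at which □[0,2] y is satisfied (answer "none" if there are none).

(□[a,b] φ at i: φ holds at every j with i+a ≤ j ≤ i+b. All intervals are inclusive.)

0, 7

Evaluate at each i in [0,7]:
  i=0: ✓ (all of [0,2])
  i=1: ✗ (fails at j=3)
  i=2: ✗ (fails at j=3)
  i=3: ✗ (fails at j=3)
  i=4: ✗ (fails at j=4)
  i=5: ✗ (fails at j=5)
  i=6: ✗ (fails at j=6)
  i=7: ✓ (all of [7,9])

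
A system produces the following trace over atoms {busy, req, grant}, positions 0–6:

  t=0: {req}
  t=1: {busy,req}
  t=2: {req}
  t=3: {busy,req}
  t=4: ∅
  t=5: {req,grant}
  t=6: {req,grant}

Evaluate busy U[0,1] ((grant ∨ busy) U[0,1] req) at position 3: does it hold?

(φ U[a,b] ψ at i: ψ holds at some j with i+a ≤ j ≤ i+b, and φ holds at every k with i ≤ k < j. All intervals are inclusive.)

Need some j in [3,4] with ((grant ∨ busy) U[0,1] req), and busy at every k in [3,j-1].
  j=3: ((grant ∨ busy) U[0,1] req) holds; no prefix to check → satisfied.

True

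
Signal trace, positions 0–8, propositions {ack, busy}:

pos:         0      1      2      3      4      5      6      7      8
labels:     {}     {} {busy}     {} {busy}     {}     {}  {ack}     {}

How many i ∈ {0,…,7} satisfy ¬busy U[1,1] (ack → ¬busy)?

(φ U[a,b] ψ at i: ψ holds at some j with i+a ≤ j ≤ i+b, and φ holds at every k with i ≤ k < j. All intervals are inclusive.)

Evaluate at each i in [0,7]:
  i=0: ✓ (rhs at j=1; lhs holds on [0,0])
  i=1: ✓ (rhs at j=2; lhs holds on [1,1])
  i=2: ✗ (lhs fails at k=2 before rhs at j=3)
  i=3: ✓ (rhs at j=4; lhs holds on [3,3])
  i=4: ✗ (lhs fails at k=4 before rhs at j=5)
  i=5: ✓ (rhs at j=6; lhs holds on [5,5])
  i=6: ✓ (rhs at j=7; lhs holds on [6,6])
  i=7: ✓ (rhs at j=8; lhs holds on [7,7])
Positions where it holds: {0, 1, 3, 5, 6, 7} → 6.

6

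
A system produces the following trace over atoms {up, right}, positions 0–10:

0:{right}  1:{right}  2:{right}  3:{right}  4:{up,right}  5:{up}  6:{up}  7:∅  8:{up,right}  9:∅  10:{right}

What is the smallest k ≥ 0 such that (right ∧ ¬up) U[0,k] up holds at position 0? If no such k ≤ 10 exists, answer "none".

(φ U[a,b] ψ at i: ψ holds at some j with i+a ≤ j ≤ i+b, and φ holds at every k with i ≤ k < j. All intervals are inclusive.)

Need earliest j ≥ 0 with up, and (right ∧ ¬up) at every k in [0,j-1].
  j=0: rhs fails.
  j=1: rhs fails.
  j=2: rhs fails.
  j=3: rhs fails.
  j=4: rhs holds; lhs holds on [0,3]. k = 4.

4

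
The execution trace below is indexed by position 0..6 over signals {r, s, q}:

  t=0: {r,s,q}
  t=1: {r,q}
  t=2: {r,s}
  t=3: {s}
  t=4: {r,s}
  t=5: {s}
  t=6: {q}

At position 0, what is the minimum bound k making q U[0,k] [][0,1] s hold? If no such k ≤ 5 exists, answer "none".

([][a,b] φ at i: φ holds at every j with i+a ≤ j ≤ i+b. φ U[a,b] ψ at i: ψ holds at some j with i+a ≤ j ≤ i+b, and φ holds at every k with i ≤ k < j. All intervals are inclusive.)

2

Need earliest j ≥ 0 with [][0,1] s, and q at every k in [0,j-1].
  j=0: rhs fails.
  j=1: rhs fails.
  j=2: rhs holds; lhs holds on [0,1]. k = 2.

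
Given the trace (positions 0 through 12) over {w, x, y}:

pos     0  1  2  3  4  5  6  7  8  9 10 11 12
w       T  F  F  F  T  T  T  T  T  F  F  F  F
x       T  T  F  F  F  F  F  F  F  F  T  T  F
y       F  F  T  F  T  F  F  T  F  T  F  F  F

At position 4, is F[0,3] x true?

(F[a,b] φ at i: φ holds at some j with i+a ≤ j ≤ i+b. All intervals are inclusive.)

Check x at each j in [4,7]:
  j=4: false
  j=5: false
  j=6: false
  j=7: false
No position in the window satisfies it → formula fails.

False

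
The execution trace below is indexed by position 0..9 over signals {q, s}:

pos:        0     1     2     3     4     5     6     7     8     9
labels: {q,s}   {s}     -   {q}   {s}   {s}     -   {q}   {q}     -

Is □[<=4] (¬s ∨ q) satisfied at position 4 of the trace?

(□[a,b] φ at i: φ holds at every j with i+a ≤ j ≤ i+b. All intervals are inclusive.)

Check (¬s ∨ q) at every j in [4,8]:
  j=4: false
  j=5: false
  j=6: true
  j=7: true
  j=8: true
Fails at j=4 → formula fails.

False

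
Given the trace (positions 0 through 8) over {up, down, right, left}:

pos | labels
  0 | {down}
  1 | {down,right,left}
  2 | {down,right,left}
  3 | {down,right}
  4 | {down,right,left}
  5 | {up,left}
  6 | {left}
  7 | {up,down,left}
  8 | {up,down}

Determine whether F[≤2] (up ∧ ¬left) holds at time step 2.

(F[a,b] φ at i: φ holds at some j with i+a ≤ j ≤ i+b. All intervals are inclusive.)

Check (up ∧ ¬left) at each j in [2,4]:
  j=2: false
  j=3: false
  j=4: false
No position in the window satisfies it → formula fails.

False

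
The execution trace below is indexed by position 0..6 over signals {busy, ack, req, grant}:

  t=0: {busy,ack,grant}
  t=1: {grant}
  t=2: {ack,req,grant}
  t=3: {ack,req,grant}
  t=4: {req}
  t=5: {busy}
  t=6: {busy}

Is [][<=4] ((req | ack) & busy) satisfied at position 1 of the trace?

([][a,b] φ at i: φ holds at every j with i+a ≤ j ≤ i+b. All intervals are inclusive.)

Does not hold

Check ((req | ack) & busy) at every j in [1,5]:
  j=1: false
  j=2: false
  j=3: false
  j=4: false
  j=5: false
Fails at j=1 → formula fails.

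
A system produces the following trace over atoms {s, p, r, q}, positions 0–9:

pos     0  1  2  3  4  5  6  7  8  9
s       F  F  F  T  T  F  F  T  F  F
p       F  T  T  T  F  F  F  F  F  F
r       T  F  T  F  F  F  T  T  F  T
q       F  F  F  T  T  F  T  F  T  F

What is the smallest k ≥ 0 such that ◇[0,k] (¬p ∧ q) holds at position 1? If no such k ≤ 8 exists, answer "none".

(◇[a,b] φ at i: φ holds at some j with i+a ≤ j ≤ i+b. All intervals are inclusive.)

Scan j = 1,2,… for (¬p ∧ q):
  j=1: fails
  j=2: fails
  j=3: fails
  j=4: holds
First hit at j=4, so smallest k = 4-1 = 3.

3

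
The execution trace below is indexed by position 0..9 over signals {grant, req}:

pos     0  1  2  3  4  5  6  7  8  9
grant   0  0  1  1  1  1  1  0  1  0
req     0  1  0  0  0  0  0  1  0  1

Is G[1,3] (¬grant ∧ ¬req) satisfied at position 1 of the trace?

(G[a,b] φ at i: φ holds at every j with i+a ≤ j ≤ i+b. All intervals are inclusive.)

Check (¬grant ∧ ¬req) at every j in [2,4]:
  j=2: false
  j=3: false
  j=4: false
Fails at j=2 → formula fails.

Does not hold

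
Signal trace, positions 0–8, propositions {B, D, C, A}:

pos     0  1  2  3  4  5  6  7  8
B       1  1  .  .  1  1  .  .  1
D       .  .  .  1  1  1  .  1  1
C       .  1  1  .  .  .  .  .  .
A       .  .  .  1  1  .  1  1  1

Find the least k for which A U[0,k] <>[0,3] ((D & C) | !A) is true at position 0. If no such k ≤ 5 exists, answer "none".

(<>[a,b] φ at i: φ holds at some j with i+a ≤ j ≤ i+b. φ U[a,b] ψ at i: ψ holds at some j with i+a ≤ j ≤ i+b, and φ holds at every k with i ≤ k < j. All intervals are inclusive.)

Need earliest j ≥ 0 with <>[0,3] ((D & C) | !A), and A at every k in [0,j-1].
  j=0: rhs holds (empty prefix). k = 0.

0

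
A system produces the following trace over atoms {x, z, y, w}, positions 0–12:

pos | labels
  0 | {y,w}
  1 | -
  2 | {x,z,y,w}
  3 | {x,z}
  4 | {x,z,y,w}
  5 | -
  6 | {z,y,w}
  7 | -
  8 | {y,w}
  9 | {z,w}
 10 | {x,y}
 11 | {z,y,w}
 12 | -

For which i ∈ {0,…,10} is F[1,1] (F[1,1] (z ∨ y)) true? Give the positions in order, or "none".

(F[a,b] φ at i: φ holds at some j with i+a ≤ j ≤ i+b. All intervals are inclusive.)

0, 1, 2, 4, 6, 7, 8, 9

Evaluate at each i in [0,10]:
  i=0: ✓ (witness j=1)
  i=1: ✓ (witness j=2)
  i=2: ✓ (witness j=3)
  i=3: ✗ (none in [4,4])
  i=4: ✓ (witness j=5)
  i=5: ✗ (none in [6,6])
  i=6: ✓ (witness j=7)
  i=7: ✓ (witness j=8)
  i=8: ✓ (witness j=9)
  i=9: ✓ (witness j=10)
  i=10: ✗ (none in [11,11])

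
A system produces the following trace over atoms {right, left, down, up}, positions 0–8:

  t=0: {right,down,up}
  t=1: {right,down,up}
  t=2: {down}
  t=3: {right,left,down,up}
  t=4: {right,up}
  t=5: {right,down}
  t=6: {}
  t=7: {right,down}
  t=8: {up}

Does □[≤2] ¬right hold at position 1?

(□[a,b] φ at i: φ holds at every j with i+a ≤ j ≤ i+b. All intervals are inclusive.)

Check ¬right at every j in [1,3]:
  j=1: false
  j=2: true
  j=3: false
Fails at j=1 → formula fails.

No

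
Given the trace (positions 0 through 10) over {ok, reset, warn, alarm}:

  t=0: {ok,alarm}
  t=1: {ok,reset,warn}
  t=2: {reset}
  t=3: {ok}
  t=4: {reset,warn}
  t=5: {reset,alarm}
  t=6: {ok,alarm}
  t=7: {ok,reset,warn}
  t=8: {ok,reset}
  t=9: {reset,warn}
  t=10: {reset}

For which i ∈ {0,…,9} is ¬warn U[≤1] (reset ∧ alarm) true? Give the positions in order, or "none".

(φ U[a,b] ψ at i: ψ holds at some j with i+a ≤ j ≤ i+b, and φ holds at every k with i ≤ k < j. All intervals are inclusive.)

Evaluate at each i in [0,9]:
  i=0: ✗ (no rhs in [0,1])
  i=1: ✗ (no rhs in [1,2])
  i=2: ✗ (no rhs in [2,3])
  i=3: ✗ (no rhs in [3,4])
  i=4: ✗ (lhs fails at k=4 before rhs at j=5)
  i=5: ✓ (rhs at j=5)
  i=6: ✗ (no rhs in [6,7])
  i=7: ✗ (no rhs in [7,8])
  i=8: ✗ (no rhs in [8,9])
  i=9: ✗ (no rhs in [9,10])

5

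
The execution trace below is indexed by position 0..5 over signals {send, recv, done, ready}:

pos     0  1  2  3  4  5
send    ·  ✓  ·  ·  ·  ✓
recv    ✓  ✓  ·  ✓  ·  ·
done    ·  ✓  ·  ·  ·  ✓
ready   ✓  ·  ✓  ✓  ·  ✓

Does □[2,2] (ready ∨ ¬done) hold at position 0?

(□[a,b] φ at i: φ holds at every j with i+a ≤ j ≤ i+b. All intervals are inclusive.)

True

Check (ready ∨ ¬done) at every j in [2,2]:
  j=2: true
All positions satisfy it → formula holds.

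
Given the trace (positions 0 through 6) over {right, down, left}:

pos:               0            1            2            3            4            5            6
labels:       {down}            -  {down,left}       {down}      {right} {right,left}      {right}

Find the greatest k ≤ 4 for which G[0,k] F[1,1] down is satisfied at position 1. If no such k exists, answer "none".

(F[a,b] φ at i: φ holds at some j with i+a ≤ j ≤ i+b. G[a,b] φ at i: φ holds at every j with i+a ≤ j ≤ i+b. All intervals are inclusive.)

1

F[1,1] down must hold from j=1 onward; find where it first fails.
  j=1: holds
  j=2: holds
  j=3: fails
Holds on [1,2], so largest k = 1.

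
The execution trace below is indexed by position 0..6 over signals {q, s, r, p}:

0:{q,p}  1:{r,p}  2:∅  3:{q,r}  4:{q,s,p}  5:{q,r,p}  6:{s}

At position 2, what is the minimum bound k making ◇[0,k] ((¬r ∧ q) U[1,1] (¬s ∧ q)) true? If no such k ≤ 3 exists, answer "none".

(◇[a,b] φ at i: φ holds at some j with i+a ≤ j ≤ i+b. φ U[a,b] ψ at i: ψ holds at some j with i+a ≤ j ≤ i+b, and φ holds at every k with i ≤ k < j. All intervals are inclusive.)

Scan j = 2,3,… for ((¬r ∧ q) U[1,1] (¬s ∧ q)):
  j=2: fails
  j=3: fails
  j=4: holds
First hit at j=4, so smallest k = 4-2 = 2.

2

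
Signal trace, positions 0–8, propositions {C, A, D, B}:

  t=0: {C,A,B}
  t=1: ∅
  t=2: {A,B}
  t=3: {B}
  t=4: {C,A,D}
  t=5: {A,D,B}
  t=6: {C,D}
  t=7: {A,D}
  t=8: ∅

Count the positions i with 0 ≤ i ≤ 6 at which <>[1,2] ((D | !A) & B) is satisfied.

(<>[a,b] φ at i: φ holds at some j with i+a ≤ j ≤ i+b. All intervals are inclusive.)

4

Evaluate at each i in [0,6]:
  i=0: ✗ (none in [1,2])
  i=1: ✓ (witness j=3)
  i=2: ✓ (witness j=3)
  i=3: ✓ (witness j=5)
  i=4: ✓ (witness j=5)
  i=5: ✗ (none in [6,7])
  i=6: ✗ (none in [7,8])
Positions where it holds: {1, 2, 3, 4} → 4.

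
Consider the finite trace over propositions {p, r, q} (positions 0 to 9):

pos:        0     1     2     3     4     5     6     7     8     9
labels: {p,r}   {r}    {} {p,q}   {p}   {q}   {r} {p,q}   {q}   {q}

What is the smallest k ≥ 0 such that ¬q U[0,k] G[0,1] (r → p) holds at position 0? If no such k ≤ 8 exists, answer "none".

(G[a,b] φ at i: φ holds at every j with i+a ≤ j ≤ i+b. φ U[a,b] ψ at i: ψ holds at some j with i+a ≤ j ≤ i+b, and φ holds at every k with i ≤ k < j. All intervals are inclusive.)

2

Need earliest j ≥ 0 with G[0,1] (r → p), and ¬q at every k in [0,j-1].
  j=0: rhs fails.
  j=1: rhs fails.
  j=2: rhs holds; lhs holds on [0,1]. k = 2.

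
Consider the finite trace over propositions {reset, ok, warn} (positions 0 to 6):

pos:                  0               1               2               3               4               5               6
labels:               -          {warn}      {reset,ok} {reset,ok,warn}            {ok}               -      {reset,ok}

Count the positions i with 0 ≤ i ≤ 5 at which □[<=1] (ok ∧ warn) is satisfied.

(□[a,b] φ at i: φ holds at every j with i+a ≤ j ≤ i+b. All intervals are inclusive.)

0

Evaluate at each i in [0,5]:
  i=0: ✗ (fails at j=0)
  i=1: ✗ (fails at j=1)
  i=2: ✗ (fails at j=2)
  i=3: ✗ (fails at j=4)
  i=4: ✗ (fails at j=4)
  i=5: ✗ (fails at j=5)
Positions where it holds: {} → 0.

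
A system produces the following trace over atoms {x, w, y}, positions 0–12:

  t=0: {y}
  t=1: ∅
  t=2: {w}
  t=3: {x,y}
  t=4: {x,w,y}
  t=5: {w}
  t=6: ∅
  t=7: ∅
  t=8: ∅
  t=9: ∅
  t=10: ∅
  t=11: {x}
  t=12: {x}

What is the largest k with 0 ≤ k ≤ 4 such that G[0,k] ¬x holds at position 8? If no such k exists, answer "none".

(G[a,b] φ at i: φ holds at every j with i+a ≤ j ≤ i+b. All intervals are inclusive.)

2

¬x must hold from j=8 onward; find where it first fails.
  j=8: holds
  j=9: holds
  j=10: holds
  j=11: fails
Holds on [8,10], so largest k = 2.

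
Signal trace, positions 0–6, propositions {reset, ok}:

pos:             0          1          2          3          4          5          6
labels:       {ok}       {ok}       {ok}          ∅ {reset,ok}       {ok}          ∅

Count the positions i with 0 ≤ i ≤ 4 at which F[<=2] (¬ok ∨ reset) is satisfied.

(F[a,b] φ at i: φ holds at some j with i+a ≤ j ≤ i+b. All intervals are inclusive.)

4

Evaluate at each i in [0,4]:
  i=0: ✗ (none in [0,2])
  i=1: ✓ (witness j=3)
  i=2: ✓ (witness j=3)
  i=3: ✓ (witness j=3)
  i=4: ✓ (witness j=4)
Positions where it holds: {1, 2, 3, 4} → 4.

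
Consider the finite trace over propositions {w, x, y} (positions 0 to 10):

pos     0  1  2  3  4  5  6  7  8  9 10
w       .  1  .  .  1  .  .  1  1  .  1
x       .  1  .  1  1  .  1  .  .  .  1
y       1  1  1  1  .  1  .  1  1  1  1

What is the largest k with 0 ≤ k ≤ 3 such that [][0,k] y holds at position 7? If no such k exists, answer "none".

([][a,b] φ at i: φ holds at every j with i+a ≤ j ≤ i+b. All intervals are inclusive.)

3

y must hold from j=7 onward; find where it first fails.
  j=7: holds
  j=8: holds
  j=9: holds
  j=10: holds
Holds through j=10; largest k = 3.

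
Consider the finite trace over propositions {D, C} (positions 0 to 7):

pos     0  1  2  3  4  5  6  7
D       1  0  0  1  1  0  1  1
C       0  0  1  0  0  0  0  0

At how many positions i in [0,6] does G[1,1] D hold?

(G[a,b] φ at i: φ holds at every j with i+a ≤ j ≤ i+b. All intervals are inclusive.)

4

Evaluate at each i in [0,6]:
  i=0: ✗ (fails at j=1)
  i=1: ✗ (fails at j=2)
  i=2: ✓ (all of [3,3])
  i=3: ✓ (all of [4,4])
  i=4: ✗ (fails at j=5)
  i=5: ✓ (all of [6,6])
  i=6: ✓ (all of [7,7])
Positions where it holds: {2, 3, 5, 6} → 4.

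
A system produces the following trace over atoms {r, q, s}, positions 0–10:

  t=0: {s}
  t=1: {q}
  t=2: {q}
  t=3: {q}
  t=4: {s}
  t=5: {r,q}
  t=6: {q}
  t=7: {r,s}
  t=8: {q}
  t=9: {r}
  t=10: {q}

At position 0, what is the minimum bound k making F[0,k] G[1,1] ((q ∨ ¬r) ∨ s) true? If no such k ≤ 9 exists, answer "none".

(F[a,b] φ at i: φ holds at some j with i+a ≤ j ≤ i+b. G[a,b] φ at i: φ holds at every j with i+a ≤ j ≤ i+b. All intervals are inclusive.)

0

Scan j = 0,1,… for G[1,1] ((q ∨ ¬r) ∨ s):
  j=0: holds
First hit at j=0, so smallest k = 0-0 = 0.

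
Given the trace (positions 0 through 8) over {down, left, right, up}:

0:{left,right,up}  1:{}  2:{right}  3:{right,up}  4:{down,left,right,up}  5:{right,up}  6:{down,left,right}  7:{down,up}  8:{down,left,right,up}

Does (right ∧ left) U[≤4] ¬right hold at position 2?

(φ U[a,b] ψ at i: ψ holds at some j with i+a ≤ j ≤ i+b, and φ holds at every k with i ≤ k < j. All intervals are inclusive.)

Need some j in [2,6] with ¬right, and (right ∧ left) at every k in [2,j-1].
  j=2: ¬right false.
  j=3: ¬right false.
  j=4: ¬right false.
  j=5: ¬right false.
  j=6: ¬right false.
No j in the window works → until fails.

No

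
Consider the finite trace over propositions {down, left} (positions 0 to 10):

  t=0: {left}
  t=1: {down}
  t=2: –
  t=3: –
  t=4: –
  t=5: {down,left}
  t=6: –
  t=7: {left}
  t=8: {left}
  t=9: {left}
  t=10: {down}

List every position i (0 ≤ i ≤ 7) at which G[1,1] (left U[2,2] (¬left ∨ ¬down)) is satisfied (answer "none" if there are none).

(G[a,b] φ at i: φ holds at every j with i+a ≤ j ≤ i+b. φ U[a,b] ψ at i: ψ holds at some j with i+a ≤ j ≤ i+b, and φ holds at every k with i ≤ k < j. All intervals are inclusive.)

6, 7

Evaluate at each i in [0,7]:
  i=0: ✗ (fails at j=1)
  i=1: ✗ (fails at j=2)
  i=2: ✗ (fails at j=3)
  i=3: ✗ (fails at j=4)
  i=4: ✗ (fails at j=5)
  i=5: ✗ (fails at j=6)
  i=6: ✓ (all of [7,7])
  i=7: ✓ (all of [8,8])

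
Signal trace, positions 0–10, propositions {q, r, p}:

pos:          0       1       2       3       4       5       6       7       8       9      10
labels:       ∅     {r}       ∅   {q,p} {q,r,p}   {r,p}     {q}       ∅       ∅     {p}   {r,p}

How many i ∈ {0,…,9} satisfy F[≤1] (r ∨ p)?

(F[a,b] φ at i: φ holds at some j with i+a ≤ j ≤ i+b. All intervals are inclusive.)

Evaluate at each i in [0,9]:
  i=0: ✓ (witness j=1)
  i=1: ✓ (witness j=1)
  i=2: ✓ (witness j=3)
  i=3: ✓ (witness j=3)
  i=4: ✓ (witness j=4)
  i=5: ✓ (witness j=5)
  i=6: ✗ (none in [6,7])
  i=7: ✗ (none in [7,8])
  i=8: ✓ (witness j=9)
  i=9: ✓ (witness j=9)
Positions where it holds: {0, 1, 2, 3, 4, 5, 8, 9} → 8.

8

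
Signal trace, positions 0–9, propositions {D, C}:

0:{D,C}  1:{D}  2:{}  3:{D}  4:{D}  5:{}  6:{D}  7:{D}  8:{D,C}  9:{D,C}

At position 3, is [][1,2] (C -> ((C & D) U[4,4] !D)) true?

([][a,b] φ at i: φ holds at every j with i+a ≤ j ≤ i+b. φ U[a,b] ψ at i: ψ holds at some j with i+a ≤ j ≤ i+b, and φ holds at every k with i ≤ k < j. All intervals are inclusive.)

True

Check (C -> ((C & D) U[4,4] !D)) at every j in [4,5]:
  j=4: antecedent false → ✓
  j=5: antecedent false → ✓
All positions satisfy it → formula holds.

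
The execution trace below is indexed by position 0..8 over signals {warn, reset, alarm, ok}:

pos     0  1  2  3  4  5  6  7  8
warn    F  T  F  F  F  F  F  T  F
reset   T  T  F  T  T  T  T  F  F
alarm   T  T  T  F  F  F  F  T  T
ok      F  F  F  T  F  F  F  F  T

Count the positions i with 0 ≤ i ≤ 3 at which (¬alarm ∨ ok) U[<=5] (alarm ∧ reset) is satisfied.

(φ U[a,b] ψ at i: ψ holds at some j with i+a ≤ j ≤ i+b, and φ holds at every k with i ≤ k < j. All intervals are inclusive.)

Evaluate at each i in [0,3]:
  i=0: ✓ (rhs at j=0)
  i=1: ✓ (rhs at j=1)
  i=2: ✗ (no rhs in [2,7])
  i=3: ✗ (no rhs in [3,8])
Positions where it holds: {0, 1} → 2.

2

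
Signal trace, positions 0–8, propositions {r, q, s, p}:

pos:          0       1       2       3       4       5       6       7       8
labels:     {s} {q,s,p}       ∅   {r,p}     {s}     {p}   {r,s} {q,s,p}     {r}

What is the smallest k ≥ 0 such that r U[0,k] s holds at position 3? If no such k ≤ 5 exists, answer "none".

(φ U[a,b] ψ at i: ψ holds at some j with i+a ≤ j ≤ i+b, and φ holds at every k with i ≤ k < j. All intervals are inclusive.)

Need earliest j ≥ 3 with s, and r at every k in [3,j-1].
  j=3: rhs fails.
  j=4: rhs holds; lhs holds on [3,3]. k = 1.

1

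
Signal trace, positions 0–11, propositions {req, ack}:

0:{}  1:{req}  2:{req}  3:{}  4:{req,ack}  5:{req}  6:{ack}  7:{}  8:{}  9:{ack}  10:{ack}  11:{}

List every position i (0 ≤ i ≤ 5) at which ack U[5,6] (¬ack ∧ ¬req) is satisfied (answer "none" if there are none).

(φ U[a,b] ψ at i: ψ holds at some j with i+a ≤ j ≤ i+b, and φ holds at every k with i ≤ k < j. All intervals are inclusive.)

Evaluate at each i in [0,5]:
  i=0: ✗ (no rhs in [5,6])
  i=1: ✗ (lhs fails at k=1 before rhs at j=7)
  i=2: ✗ (lhs fails at k=2 before rhs at j=7)
  i=3: ✗ (lhs fails at k=3 before rhs at j=8)
  i=4: ✗ (no rhs in [9,10])
  i=5: ✗ (lhs fails at k=5 before rhs at j=11)

none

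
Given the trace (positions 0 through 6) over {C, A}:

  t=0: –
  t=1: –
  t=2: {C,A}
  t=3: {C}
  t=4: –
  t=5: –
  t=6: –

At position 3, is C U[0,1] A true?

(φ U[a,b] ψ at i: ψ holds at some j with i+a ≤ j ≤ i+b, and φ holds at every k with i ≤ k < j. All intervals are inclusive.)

Need some j in [3,4] with A, and C at every k in [3,j-1].
  j=3: A false.
  j=4: A false.
No j in the window works → until fails.

False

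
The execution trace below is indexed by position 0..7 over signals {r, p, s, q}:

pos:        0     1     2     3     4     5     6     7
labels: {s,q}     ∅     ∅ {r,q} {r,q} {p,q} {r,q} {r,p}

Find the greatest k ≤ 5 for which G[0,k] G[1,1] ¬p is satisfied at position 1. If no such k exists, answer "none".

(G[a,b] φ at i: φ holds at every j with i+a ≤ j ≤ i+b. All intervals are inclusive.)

2

G[1,1] ¬p must hold from j=1 onward; find where it first fails.
  j=1: holds
  j=2: holds
  j=3: holds
  j=4: fails
Holds on [1,3], so largest k = 2.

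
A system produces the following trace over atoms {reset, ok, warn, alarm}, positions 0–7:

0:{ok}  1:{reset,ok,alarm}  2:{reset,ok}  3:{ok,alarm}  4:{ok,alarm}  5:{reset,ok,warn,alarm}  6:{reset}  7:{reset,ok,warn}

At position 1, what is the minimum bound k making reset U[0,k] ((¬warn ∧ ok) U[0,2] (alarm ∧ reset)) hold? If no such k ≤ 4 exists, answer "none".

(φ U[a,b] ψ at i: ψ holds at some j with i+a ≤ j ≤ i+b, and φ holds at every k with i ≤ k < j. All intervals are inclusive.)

Need earliest j ≥ 1 with ((¬warn ∧ ok) U[0,2] (alarm ∧ reset)), and reset at every k in [1,j-1].
  j=1: rhs holds (empty prefix). k = 0.

0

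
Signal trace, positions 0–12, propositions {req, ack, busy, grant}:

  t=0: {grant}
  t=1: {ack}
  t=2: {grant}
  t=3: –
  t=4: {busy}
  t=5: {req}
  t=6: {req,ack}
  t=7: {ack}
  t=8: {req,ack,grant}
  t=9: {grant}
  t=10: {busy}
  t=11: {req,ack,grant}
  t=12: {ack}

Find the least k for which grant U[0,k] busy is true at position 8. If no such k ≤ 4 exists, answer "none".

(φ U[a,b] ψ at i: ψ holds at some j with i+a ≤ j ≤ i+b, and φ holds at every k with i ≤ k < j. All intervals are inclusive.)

2

Need earliest j ≥ 8 with busy, and grant at every k in [8,j-1].
  j=8: rhs fails.
  j=9: rhs fails.
  j=10: rhs holds; lhs holds on [8,9]. k = 2.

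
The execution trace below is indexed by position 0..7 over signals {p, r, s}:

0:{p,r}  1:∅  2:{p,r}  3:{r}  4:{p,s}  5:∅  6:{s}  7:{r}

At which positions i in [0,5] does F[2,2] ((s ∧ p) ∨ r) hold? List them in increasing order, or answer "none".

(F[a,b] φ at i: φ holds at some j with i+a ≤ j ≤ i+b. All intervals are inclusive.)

0, 1, 2, 5

Evaluate at each i in [0,5]:
  i=0: ✓ (witness j=2)
  i=1: ✓ (witness j=3)
  i=2: ✓ (witness j=4)
  i=3: ✗ (none in [5,5])
  i=4: ✗ (none in [6,6])
  i=5: ✓ (witness j=7)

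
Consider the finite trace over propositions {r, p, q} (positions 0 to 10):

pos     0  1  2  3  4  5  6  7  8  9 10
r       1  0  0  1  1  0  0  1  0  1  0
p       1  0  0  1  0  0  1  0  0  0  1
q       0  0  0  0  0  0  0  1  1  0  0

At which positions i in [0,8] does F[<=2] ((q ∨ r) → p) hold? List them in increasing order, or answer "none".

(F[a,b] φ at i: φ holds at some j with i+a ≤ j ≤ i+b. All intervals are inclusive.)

0, 1, 2, 3, 4, 5, 6, 8

Evaluate at each i in [0,8]:
  i=0: ✓ (witness j=0)
  i=1: ✓ (witness j=1)
  i=2: ✓ (witness j=2)
  i=3: ✓ (witness j=3)
  i=4: ✓ (witness j=5)
  i=5: ✓ (witness j=5)
  i=6: ✓ (witness j=6)
  i=7: ✗ (none in [7,9])
  i=8: ✓ (witness j=10)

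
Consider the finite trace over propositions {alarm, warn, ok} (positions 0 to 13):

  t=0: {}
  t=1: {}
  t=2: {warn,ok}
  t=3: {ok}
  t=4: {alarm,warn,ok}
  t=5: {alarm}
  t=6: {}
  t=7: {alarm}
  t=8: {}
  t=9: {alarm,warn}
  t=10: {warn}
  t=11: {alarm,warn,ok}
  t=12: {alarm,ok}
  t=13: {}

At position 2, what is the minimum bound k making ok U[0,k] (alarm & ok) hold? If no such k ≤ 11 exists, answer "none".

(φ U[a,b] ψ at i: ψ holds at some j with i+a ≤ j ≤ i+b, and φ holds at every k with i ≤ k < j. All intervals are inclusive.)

Need earliest j ≥ 2 with (alarm & ok), and ok at every k in [2,j-1].
  j=2: rhs fails.
  j=3: rhs fails.
  j=4: rhs holds; lhs holds on [2,3]. k = 2.

2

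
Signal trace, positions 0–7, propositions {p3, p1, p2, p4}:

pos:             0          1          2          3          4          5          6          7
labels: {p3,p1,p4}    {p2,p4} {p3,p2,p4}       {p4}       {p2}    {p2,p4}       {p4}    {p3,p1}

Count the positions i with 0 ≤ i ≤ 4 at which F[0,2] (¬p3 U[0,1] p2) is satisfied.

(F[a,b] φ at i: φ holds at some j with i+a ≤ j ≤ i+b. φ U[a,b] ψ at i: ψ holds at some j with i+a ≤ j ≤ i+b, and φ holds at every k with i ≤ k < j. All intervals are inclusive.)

5

Evaluate at each i in [0,4]:
  i=0: ✓ (witness j=1)
  i=1: ✓ (witness j=1)
  i=2: ✓ (witness j=2)
  i=3: ✓ (witness j=3)
  i=4: ✓ (witness j=4)
Positions where it holds: {0, 1, 2, 3, 4} → 5.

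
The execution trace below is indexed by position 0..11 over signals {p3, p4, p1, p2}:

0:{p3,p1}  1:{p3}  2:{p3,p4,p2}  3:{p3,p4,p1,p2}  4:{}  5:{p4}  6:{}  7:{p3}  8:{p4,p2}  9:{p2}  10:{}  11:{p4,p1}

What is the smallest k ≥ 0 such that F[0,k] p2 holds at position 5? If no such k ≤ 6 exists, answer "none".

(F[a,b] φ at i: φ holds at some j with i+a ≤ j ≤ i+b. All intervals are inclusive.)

Scan j = 5,6,… for p2:
  j=5: fails
  j=6: fails
  j=7: fails
  j=8: holds
First hit at j=8, so smallest k = 8-5 = 3.

3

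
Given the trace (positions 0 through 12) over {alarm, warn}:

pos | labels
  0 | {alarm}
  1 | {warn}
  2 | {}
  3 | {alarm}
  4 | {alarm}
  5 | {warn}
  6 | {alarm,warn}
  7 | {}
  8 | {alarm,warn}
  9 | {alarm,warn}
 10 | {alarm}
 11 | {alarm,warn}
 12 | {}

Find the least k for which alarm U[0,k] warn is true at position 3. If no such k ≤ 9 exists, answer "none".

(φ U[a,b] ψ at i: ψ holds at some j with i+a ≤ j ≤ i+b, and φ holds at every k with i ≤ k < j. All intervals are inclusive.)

Need earliest j ≥ 3 with warn, and alarm at every k in [3,j-1].
  j=3: rhs fails.
  j=4: rhs fails.
  j=5: rhs holds; lhs holds on [3,4]. k = 2.

2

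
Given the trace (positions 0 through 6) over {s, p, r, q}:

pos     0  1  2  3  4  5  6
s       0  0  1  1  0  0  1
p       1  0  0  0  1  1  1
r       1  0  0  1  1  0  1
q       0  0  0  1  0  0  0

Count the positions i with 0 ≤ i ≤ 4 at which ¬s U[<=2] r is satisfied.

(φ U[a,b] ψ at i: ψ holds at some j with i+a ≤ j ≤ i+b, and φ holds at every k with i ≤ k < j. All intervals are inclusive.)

Evaluate at each i in [0,4]:
  i=0: ✓ (rhs at j=0)
  i=1: ✗ (lhs fails at k=2 before rhs at j=3)
  i=2: ✗ (lhs fails at k=2 before rhs at j=3)
  i=3: ✓ (rhs at j=3)
  i=4: ✓ (rhs at j=4)
Positions where it holds: {0, 3, 4} → 3.

3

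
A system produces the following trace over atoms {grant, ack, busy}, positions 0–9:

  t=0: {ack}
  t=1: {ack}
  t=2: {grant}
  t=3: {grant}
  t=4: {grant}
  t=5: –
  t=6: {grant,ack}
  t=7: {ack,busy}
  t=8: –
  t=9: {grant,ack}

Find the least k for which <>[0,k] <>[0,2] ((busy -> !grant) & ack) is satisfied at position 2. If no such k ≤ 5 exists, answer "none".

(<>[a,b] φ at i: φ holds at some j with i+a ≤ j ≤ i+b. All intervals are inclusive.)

Scan j = 2,3,… for <>[0,2] ((busy -> !grant) & ack):
  j=2: fails
  j=3: fails
  j=4: holds
First hit at j=4, so smallest k = 4-2 = 2.

2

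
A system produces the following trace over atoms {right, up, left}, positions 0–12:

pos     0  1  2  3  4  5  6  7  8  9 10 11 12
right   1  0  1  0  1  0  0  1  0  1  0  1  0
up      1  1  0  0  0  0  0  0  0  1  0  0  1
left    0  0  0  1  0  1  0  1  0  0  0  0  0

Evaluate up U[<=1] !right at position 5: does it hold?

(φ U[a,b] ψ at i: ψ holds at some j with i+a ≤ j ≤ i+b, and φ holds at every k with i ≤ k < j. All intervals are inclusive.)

Holds

Need some j in [5,6] with !right, and up at every k in [5,j-1].
  j=5: !right holds; no prefix to check → satisfied.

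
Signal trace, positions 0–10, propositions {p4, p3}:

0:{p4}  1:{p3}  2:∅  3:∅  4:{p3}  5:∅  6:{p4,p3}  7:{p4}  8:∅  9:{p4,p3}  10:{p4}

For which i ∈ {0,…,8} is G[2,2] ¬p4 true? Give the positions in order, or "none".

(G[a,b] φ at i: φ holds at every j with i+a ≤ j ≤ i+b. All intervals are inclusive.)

0, 1, 2, 3, 6

Evaluate at each i in [0,8]:
  i=0: ✓ (all of [2,2])
  i=1: ✓ (all of [3,3])
  i=2: ✓ (all of [4,4])
  i=3: ✓ (all of [5,5])
  i=4: ✗ (fails at j=6)
  i=5: ✗ (fails at j=7)
  i=6: ✓ (all of [8,8])
  i=7: ✗ (fails at j=9)
  i=8: ✗ (fails at j=10)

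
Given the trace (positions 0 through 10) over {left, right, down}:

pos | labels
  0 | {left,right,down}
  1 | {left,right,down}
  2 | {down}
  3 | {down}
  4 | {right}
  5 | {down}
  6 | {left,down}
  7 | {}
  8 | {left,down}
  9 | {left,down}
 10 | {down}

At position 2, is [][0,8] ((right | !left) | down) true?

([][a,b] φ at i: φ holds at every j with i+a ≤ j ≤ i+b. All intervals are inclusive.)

Check ((right | !left) | down) at every j in [2,10]:
  j=2: true
  j=3: true
  j=4: true
  j=5: true
  j=6: true
  j=7: true
  j=8: true
  j=9: true
  j=10: true
All positions satisfy it → formula holds.

Yes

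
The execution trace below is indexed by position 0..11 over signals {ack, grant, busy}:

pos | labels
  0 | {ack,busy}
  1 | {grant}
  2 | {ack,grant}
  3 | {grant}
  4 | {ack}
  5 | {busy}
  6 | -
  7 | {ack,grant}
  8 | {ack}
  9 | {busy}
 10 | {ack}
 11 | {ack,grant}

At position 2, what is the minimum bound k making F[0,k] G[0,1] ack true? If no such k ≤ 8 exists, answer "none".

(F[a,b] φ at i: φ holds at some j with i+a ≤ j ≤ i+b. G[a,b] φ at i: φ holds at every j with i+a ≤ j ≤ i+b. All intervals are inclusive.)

5

Scan j = 2,3,… for G[0,1] ack:
  j=2: fails
  j=3: fails
  j=4: fails
  j=5: fails
  j=6: fails
  j=7: holds
First hit at j=7, so smallest k = 7-2 = 5.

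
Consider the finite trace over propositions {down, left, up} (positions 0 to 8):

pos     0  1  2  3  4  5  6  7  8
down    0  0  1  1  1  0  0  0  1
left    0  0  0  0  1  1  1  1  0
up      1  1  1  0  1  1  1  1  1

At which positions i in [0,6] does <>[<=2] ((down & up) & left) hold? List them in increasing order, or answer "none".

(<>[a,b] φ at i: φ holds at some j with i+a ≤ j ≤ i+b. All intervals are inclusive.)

Evaluate at each i in [0,6]:
  i=0: ✗ (none in [0,2])
  i=1: ✗ (none in [1,3])
  i=2: ✓ (witness j=4)
  i=3: ✓ (witness j=4)
  i=4: ✓ (witness j=4)
  i=5: ✗ (none in [5,7])
  i=6: ✗ (none in [6,8])

2, 3, 4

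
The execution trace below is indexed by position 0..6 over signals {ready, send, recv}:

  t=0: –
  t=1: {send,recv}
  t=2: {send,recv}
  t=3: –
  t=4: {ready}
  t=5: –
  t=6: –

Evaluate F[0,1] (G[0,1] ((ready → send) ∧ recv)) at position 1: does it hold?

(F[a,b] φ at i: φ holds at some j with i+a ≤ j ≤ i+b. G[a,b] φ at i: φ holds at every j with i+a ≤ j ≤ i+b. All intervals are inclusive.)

Check G[0,1] ((ready → send) ∧ recv) at each j in [1,2]:
  j=1: holds on [1,2]
  j=2: fails at 3
Found at j=1 → formula holds.

Holds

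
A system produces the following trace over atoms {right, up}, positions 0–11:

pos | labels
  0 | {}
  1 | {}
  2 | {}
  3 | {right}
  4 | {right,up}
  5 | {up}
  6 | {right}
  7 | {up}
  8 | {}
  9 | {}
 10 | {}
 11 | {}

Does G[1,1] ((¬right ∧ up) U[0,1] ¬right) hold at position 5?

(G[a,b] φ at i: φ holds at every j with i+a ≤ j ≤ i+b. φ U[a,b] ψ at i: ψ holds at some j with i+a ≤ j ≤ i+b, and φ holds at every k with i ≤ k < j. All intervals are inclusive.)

Check ((¬right ∧ up) U[0,1] ¬right) at every j in [6,6]:
  j=6: fails
Fails at j=6 → formula fails.

No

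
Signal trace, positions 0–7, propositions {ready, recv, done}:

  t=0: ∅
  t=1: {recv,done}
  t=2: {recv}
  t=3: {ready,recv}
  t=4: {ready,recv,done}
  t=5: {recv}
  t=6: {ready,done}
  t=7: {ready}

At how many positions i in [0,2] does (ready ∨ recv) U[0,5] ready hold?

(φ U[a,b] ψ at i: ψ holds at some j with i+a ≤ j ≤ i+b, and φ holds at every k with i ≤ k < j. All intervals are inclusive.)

Evaluate at each i in [0,2]:
  i=0: ✗ (lhs fails at k=0 before rhs at j=3)
  i=1: ✓ (rhs at j=3; lhs holds on [1,2])
  i=2: ✓ (rhs at j=3; lhs holds on [2,2])
Positions where it holds: {1, 2} → 2.

2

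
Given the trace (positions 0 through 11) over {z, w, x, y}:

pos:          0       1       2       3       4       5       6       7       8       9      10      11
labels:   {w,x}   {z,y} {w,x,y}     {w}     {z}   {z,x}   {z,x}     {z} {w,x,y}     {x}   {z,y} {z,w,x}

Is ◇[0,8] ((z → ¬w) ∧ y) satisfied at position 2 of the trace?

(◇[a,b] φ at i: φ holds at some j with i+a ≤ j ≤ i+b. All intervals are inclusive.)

Check ((z → ¬w) ∧ y) at each j in [2,10]:
  j=2: true
  j=3: false
  j=4: false
  j=5: false
  j=6: false
  j=7: false
  j=8: true
  j=9: false
  j=10: true
Found at j=2 → formula holds.

Yes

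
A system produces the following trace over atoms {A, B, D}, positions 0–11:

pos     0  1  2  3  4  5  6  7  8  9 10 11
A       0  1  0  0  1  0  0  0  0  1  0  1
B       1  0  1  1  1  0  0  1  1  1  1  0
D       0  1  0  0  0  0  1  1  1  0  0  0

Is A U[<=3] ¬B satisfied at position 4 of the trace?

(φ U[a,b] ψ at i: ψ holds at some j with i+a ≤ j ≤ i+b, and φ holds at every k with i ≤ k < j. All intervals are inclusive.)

Need some j in [4,7] with ¬B, and A at every k in [4,j-1].
  j=4: ¬B false.
  j=5: ¬B holds; A holds at every k in [4,4] → satisfied.

True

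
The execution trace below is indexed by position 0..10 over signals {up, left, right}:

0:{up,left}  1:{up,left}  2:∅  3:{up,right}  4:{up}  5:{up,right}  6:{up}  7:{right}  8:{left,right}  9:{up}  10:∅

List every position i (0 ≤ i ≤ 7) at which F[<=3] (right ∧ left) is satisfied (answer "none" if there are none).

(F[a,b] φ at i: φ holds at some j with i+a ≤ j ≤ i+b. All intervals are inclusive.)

Evaluate at each i in [0,7]:
  i=0: ✗ (none in [0,3])
  i=1: ✗ (none in [1,4])
  i=2: ✗ (none in [2,5])
  i=3: ✗ (none in [3,6])
  i=4: ✗ (none in [4,7])
  i=5: ✓ (witness j=8)
  i=6: ✓ (witness j=8)
  i=7: ✓ (witness j=8)

5, 6, 7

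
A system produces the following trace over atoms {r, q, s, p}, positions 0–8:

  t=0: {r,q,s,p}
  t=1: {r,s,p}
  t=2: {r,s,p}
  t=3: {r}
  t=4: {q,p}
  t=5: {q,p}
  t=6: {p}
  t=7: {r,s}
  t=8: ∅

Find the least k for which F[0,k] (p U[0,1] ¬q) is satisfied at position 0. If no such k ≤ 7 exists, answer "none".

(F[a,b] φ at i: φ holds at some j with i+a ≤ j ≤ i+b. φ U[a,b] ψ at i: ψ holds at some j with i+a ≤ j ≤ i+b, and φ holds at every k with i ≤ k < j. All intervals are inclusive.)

Scan j = 0,1,… for (p U[0,1] ¬q):
  j=0: holds
First hit at j=0, so smallest k = 0-0 = 0.

0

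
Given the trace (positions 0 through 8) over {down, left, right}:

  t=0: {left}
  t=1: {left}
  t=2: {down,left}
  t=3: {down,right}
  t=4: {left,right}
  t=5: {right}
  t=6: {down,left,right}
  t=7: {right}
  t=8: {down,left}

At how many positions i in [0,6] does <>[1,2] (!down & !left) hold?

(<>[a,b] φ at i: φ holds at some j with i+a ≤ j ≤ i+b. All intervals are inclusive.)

Evaluate at each i in [0,6]:
  i=0: ✗ (none in [1,2])
  i=1: ✗ (none in [2,3])
  i=2: ✗ (none in [3,4])
  i=3: ✓ (witness j=5)
  i=4: ✓ (witness j=5)
  i=5: ✓ (witness j=7)
  i=6: ✓ (witness j=7)
Positions where it holds: {3, 4, 5, 6} → 4.

4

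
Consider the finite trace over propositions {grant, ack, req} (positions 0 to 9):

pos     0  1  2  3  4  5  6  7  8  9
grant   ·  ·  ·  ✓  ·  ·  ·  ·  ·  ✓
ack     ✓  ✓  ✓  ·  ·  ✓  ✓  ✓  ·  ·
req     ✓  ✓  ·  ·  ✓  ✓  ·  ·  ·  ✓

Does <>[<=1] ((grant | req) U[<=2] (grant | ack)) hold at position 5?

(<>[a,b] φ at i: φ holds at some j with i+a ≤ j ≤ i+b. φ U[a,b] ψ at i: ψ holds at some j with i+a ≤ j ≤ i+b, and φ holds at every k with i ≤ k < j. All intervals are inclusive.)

Yes

Check ((grant | req) U[<=2] (grant | ack)) at each j in [5,6]:
  j=5: holds
  j=6: holds
Found at j=5 → formula holds.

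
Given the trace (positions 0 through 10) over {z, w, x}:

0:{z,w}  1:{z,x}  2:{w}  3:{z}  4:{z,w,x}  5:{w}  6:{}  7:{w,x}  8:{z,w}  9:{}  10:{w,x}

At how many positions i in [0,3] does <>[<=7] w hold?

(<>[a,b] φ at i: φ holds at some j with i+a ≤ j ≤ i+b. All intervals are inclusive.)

Evaluate at each i in [0,3]:
  i=0: ✓ (witness j=0)
  i=1: ✓ (witness j=2)
  i=2: ✓ (witness j=2)
  i=3: ✓ (witness j=4)
Positions where it holds: {0, 1, 2, 3} → 4.

4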